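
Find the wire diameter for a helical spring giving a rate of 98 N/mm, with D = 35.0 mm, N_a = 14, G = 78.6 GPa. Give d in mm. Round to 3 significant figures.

d = (8D³N_a·k / G)^(1/4) = (8·35.0³·14·98 / (78.6×10³))^0.25
  = (5987.2)^0.25 = 8.7964 mm

8.80 mm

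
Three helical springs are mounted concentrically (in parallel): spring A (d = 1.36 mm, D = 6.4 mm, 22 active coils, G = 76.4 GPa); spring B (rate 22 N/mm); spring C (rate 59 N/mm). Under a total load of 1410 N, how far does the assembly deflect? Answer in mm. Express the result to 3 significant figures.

16.3 mm

k_A = Gd⁴/(8D³N_a) = (76.4×10³)(1.36⁴)/(8·6.4³·22) = 5.665 N/mm
Parallel: k_eq = 5.665 + 22 + 59 = 86.665 N/mm
δ = F/k_eq = 1410/86.665 = 16.27 mm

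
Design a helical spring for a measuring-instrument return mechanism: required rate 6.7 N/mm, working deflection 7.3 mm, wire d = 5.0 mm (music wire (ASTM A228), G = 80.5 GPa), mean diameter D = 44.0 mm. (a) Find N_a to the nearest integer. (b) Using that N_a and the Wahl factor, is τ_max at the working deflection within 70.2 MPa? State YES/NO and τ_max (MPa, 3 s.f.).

(a) 11 coils; (b) YES, τ_max = 51.2 MPa

N_a = Gd⁴/(8D³k) = (80.5×10³)(5.0⁴)/(8·44.0³·6.7) = 11.02 → N_a = 11
Actual rate k = Gd⁴/(8D³·11) = 6.7117 N/mm
Working load F = kδ = 6.7117·7.3 = 48.996 N
C = 44.0/5.0 = 8.8000; K_W = (4C−1)/(4C−4)+0.615/C = 1.1660
τ_max = K_W·8FD/(πd³) = 1.1660·43.918 = 51.21 MPa
τ_max ≤ 70.2 MPa → acceptable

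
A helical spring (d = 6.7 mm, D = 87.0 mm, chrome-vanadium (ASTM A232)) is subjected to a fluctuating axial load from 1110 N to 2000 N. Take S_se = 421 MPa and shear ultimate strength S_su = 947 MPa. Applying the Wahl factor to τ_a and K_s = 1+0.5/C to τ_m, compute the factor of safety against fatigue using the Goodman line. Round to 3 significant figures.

0.472

C = D/d = 87.0/6.7 = 12.9851; K_W = (4C−1)/(4C−4)+0.615/C = 1.1099; K_s = 1+0.5/C = 1.0385
F_a = (F_max−F_min)/2 = 445 N; F_m = (F_max+F_min)/2 = 1555 N
τ_a = K_W·8F_aD/(πd³) = 1.1099 × 327.79 = 363.83 MPa
τ_m = K_s·8F_mD/(πd³) = 1.0385 × 1145.4 = 1189.5 MPa
Goodman: 1/n_f = τ_a/S_se + τ_m/S_su = 363.83/421 + 1189.5/947 = 0.86420 + 1.25610 = 2.1203
n_f = 1/2.1203 = 0.4716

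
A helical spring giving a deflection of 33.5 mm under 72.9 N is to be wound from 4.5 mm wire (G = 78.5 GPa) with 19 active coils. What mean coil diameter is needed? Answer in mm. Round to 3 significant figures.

Required rate k = F/δ = 72.9/33.5 = 2.1761 N/mm
D = (Gd⁴/(8N_a·k))^(1/3) = (78.5×10³·4.5⁴/(8·19·2.1761))^(1/3)
  = (97318.1)^(1/3) = 45.9972 mm

46.0 mm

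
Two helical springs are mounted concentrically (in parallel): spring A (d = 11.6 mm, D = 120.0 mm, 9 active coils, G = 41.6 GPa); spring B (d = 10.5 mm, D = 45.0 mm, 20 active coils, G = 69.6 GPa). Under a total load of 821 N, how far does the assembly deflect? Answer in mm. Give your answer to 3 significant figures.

k_A = Gd⁴/(8D³N_a) = (41.6×10³)(11.6⁴)/(8·120.0³·9) = 6.0541 N/mm
k_B = Gd⁴/(8D³N_a) = (69.6×10³)(10.5⁴)/(8·45.0³·20) = 58.024 N/mm
Parallel: k_eq = 6.0541 + 58.024 = 64.078 N/mm
δ = F/k_eq = 821/64.078 = 12.812 mm

12.8 mm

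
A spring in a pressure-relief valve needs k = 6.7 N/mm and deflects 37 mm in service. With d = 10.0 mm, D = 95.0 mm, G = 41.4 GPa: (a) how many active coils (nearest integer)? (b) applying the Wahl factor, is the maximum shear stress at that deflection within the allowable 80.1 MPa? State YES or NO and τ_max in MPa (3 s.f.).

(a) 9 coils; (b) YES, τ_max = 69.2 MPa

N_a = Gd⁴/(8D³k) = (41.4×10³)(10.0⁴)/(8·95.0³·6.7) = 9.009 → N_a = 9
Actual rate k = Gd⁴/(8D³·9) = 6.7065 N/mm
Working load F = kδ = 6.7065·37 = 248.14 N
C = 95.0/10.0 = 9.5000; K_W = (4C−1)/(4C−4)+0.615/C = 1.1530
τ_max = K_W·8FD/(πd³) = 1.1530·60.029 = 69.212 MPa
τ_max ≤ 80.1 MPa → acceptable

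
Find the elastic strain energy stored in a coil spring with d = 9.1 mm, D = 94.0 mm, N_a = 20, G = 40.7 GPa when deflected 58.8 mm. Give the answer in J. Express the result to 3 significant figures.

k = Gd⁴/(8D³N_a) = (40.7×10³)(9.1⁴)/(8·94.0³·20) = 2.1002 N/mm
U = ½kδ² = 0.5 × 2.1002 × 58.8² = 3630.6 N·mm = 3.6306 J

3.63 J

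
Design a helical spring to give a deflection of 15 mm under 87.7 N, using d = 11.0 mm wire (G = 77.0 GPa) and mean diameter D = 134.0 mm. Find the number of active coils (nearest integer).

Required rate k = F/δ = 87.7/15 = 5.8467 N/mm
N_a = Gd⁴/(8D³k) = (77.0×10³ × 11.0⁴)/(8 × 134.0³ × 5.8467)
    = 1.12736e+09 / 1.12542e+08 = 10.02 → 10 coils

10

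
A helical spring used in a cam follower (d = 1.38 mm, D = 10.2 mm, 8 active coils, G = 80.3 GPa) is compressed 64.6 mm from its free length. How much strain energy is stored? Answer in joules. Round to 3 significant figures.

k = Gd⁴/(8D³N_a) = (80.3×10³)(1.38⁴)/(8·10.2³·8) = 4.288 N/mm
U = ½kδ² = 0.5 × 4.288 × 64.6² = 8947.2 N·mm = 8.9472 J

8.95 J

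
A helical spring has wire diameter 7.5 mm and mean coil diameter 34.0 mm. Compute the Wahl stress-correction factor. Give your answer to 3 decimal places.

C = D/d = 34.0/7.5 = 4.5333
K_W = (4C−1)/(4C−4) + 0.615/C = 17.133/14.133 + 0.1357 = 1.3479

1.348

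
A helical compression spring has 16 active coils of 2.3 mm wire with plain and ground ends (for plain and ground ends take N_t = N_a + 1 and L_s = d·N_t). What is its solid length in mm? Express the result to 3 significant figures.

plain and ground ends: N_t = N_a + 1 = 16 + 1 = 17
L_s = d·N_t = 2.3 × 17 = 39.1 mm

39.1 mm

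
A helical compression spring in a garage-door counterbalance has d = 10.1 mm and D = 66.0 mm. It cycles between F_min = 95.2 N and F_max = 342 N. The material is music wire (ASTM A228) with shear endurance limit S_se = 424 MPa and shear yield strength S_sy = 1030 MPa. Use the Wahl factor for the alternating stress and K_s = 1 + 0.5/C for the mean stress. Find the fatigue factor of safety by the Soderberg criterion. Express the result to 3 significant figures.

C = D/d = 66.0/10.1 = 6.5347; K_W = (4C−1)/(4C−4)+0.615/C = 1.2296; K_s = 1+0.5/C = 1.0765
F_a = (F_max−F_min)/2 = 123.4 N; F_m = (F_max+F_min)/2 = 218.6 N
τ_a = K_W·8F_aD/(πd³) = 1.2296 × 20.13 = 24.752 MPa
τ_m = K_s·8F_mD/(πd³) = 1.0765 × 35.659 = 38.388 MPa
Soderberg: 1/n_f = τ_a/S_se + τ_m/S_sy = 24.752/424 + 38.388/1030 = 0.05838 + 0.03727 = 0.095646
n_f = 1/0.095646 = 10.46

10.5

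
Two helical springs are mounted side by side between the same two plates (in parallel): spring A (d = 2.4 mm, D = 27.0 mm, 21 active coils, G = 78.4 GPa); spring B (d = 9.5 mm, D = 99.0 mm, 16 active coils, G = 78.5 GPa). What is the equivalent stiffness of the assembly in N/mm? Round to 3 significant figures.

k_A = Gd⁴/(8D³N_a) = (78.4×10³)(2.4⁴)/(8·27.0³·21) = 0.78661 N/mm
k_B = Gd⁴/(8D³N_a) = (78.5×10³)(9.5⁴)/(8·99.0³·16) = 5.1481 N/mm
Parallel: k_eq = 0.78661 + 5.1481 = 5.9347 N/mm

5.93 N/mm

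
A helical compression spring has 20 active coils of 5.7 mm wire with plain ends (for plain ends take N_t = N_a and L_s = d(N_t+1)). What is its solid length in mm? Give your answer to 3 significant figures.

plain ends: N_t = N_a = 20
L_s = d·(N_t+1) = 5.7 × 21 = 119.7 mm

120 mm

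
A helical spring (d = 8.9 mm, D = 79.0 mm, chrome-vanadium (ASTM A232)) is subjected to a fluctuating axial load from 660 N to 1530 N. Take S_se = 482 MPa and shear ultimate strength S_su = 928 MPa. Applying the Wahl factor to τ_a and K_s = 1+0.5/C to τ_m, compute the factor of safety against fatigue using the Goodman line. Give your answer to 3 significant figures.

C = D/d = 79.0/8.9 = 8.8764; K_W = (4C−1)/(4C−4)+0.615/C = 1.1645; K_s = 1+0.5/C = 1.0563
F_a = (F_max−F_min)/2 = 435 N; F_m = (F_max+F_min)/2 = 1095 N
τ_a = K_W·8F_aD/(πd³) = 1.1645 × 124.13 = 144.55 MPa
τ_m = K_s·8F_mD/(πd³) = 1.0563 × 312.47 = 330.07 MPa
Goodman: 1/n_f = τ_a/S_se + τ_m/S_su = 144.55/482 + 330.07/928 = 0.29990 + 0.35568 = 0.65559
n_f = 1/0.65559 = 1.525

1.53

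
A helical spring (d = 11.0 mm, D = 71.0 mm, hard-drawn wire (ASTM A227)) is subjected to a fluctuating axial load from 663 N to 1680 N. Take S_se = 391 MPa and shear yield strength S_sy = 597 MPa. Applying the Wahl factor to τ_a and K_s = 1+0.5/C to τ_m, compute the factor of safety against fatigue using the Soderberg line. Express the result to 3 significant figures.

C = D/d = 71.0/11.0 = 6.4545; K_W = (4C−1)/(4C−4)+0.615/C = 1.2328; K_s = 1+0.5/C = 1.0775
F_a = (F_max−F_min)/2 = 508.5 N; F_m = (F_max+F_min)/2 = 1171.5 N
τ_a = K_W·8F_aD/(πd³) = 1.2328 × 69.073 = 85.153 MPa
τ_m = K_s·8F_mD/(πd³) = 1.0775 × 159.13 = 171.46 MPa
Soderberg: 1/n_f = τ_a/S_se + τ_m/S_sy = 85.153/391 + 171.46/597 = 0.21778 + 0.28720 = 0.50499
n_f = 1/0.50499 = 1.98

1.98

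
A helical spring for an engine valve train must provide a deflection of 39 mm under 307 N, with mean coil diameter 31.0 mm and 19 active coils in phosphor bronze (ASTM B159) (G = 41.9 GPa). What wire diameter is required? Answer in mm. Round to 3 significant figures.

Required rate k = F/δ = 307/39 = 7.8718 N/mm
d = (8D³N_a·k / G)^(1/4) = (8·31.0³·19·7.8718 / (41.9×10³))^0.25
  = (850.72)^0.25 = 5.4007 mm

5.40 mm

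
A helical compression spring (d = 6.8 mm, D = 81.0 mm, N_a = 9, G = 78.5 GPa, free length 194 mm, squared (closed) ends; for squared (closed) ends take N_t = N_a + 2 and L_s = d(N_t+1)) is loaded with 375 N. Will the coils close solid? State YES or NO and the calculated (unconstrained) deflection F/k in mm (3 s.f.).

k = Gd⁴/(8D³N_a) = (78.5×10³)(6.8⁴)/(8·81.0³·9) = 4.3865 N/mm
N_t = 11; L_s = 6.8·12 = 81.6 mm; δ_solid = L₀ − L_s = 194 − 81.6 = 112.4 mm
δ = F/k = 375/4.3865 = 85.49 mm
δ < δ_solid → spring does not go solid

NO, δ = 85.5 mm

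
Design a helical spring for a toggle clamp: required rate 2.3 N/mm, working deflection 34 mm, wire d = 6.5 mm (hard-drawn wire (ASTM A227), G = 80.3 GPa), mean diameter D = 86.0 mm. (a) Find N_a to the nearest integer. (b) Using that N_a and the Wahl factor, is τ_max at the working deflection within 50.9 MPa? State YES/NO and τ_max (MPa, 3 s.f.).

N_a = Gd⁴/(8D³k) = (80.3×10³)(6.5⁴)/(8·86.0³·2.3) = 12.25 → N_a = 12
Actual rate k = Gd⁴/(8D³·12) = 2.3475 N/mm
Working load F = kδ = 2.3475·34 = 79.814 N
C = 86.0/6.5 = 13.2308; K_W = (4C−1)/(4C−4)+0.615/C = 1.1078
τ_max = K_W·8FD/(πd³) = 1.1078·63.647 = 70.509 MPa
τ_max > 50.9 MPa → exceeds allowable

(a) 12 coils; (b) NO, τ_max = 70.5 MPa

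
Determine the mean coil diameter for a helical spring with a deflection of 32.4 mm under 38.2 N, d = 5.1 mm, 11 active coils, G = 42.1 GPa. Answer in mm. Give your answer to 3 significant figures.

65.0 mm

Required rate k = F/δ = 38.2/32.4 = 1.179 N/mm
D = (Gd⁴/(8N_a·k))^(1/3) = (42.1×10³·5.1⁴/(8·11·1.179))^(1/3)
  = (274512)^(1/3) = 64.9911 mm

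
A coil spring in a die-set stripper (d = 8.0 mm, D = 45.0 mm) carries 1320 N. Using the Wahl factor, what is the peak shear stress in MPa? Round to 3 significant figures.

Spring index C = D/d = 45.0/8.0 = 5.6250
K_W = (4C−1)/(4C−4) + 0.615/C = 21.500/18.500 + 0.1093 = 1.2715
τ₀ = 8FD/(πd³) = 8·1320·45.0/(π·8.0³) = 475200/1608.5 = 295.43 MPa
τ_max = K·τ₀ = 1.2715 × 295.43 = 375.64 MPa

376 MPa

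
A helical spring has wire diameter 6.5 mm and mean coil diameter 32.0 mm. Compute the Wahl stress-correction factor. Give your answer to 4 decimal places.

1.3161

C = D/d = 32.0/6.5 = 4.9231
K_W = (4C−1)/(4C−4) + 0.615/C = 18.692/15.692 + 0.1249 = 1.3161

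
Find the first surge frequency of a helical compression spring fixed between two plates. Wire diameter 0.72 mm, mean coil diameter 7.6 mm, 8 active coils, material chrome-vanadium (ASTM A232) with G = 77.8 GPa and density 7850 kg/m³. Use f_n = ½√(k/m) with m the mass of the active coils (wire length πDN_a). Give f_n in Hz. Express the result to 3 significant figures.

552 Hz

k = Gd⁴/(8D³N_a) = (77.8×10³)(0.72⁴)/(8·7.6³·8) = 0.7442 N/mm = 744.2 N/m
Wire length L = πDN_a = π·7.6·8 = 191.01 mm
m = ρ·(πd²/4)·L = 7850 × 0.40715×10⁻⁶ m² × 0.19101 m = 0.00061049 kg
f_n = ½√(k/m) = 0.5·√(744.2/0.00061049) = 0.5·√(1.219e+06) = 552.05 Hz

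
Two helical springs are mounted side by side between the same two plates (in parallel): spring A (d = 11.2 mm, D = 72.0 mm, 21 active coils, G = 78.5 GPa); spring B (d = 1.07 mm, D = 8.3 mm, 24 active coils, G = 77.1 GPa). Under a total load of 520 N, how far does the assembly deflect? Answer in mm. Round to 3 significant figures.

k_A = Gd⁴/(8D³N_a) = (78.5×10³)(11.2⁴)/(8·72.0³·21) = 19.699 N/mm
k_B = Gd⁴/(8D³N_a) = (77.1×10³)(1.07⁴)/(8·8.3³·24) = 0.92056 N/mm
Parallel: k_eq = 19.699 + 0.92056 = 20.619 N/mm
δ = F/k_eq = 520/20.619 = 25.219 mm

25.2 mm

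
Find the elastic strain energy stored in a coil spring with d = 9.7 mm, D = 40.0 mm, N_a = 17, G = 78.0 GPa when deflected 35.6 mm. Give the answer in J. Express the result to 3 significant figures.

50.3 J

k = Gd⁴/(8D³N_a) = (78.0×10³)(9.7⁴)/(8·40.0³·17) = 79.335 N/mm
U = ½kδ² = 0.5 × 79.335 × 35.6² = 50273 N·mm = 50.273 J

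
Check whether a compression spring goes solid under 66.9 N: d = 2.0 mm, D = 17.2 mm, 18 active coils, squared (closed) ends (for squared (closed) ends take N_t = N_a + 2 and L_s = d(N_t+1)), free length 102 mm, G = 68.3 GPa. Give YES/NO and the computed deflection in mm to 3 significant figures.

k = Gd⁴/(8D³N_a) = (68.3×10³)(2.0⁴)/(8·17.2³·18) = 1.4914 N/mm
N_t = 20; L_s = 2.0·21 = 42 mm; δ_solid = L₀ − L_s = 102 − 42 = 60 mm
δ = F/k = 66.9/1.4914 = 44.857 mm
δ < δ_solid → spring does not go solid

NO, δ = 44.9 mm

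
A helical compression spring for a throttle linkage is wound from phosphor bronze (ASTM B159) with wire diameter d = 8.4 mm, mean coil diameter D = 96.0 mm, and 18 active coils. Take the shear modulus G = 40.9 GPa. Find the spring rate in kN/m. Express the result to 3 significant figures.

1.60 kN/m

k = Gd⁴/(8D³N_a) = (40.9×10³ × 8.4⁴) / (8 × 96.0³ × 18)
  = 2.03629e+08 / 1.27402e+08 = 1.5983 N/mm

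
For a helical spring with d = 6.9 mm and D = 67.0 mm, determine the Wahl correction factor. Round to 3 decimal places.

1.149

C = D/d = 67.0/6.9 = 9.7101
K_W = (4C−1)/(4C−4) + 0.615/C = 37.841/34.841 + 0.0633 = 1.1494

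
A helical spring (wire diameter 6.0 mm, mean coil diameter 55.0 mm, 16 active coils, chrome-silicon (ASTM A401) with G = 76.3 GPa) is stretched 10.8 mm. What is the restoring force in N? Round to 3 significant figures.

50.1 N

k = Gd⁴/(8D³N_a) = (76.3×10³)(6.0⁴)/(8·55.0³·16) = 4.6434 N/mm
F = k·δ = 4.6434 × 10.8 = 50.148 N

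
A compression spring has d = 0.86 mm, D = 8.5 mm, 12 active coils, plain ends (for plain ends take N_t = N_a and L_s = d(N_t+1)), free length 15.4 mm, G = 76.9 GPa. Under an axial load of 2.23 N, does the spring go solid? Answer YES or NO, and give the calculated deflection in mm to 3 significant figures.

NO, δ = 3.13 mm

k = Gd⁴/(8D³N_a) = (76.9×10³)(0.86⁴)/(8·8.5³·12) = 0.7135 N/mm
N_t = 12; L_s = 0.86·13 = 11.18 mm; δ_solid = L₀ − L_s = 15.4 − 11.18 = 4.22 mm
δ = F/k = 2.23/0.7135 = 3.1255 mm
δ < δ_solid → spring does not go solid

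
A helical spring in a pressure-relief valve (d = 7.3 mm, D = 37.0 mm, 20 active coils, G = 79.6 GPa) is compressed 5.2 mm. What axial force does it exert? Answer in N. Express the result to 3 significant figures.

145 N

k = Gd⁴/(8D³N_a) = (79.6×10³)(7.3⁴)/(8·37.0³·20) = 27.892 N/mm
F = k·δ = 27.892 × 5.2 = 145.04 N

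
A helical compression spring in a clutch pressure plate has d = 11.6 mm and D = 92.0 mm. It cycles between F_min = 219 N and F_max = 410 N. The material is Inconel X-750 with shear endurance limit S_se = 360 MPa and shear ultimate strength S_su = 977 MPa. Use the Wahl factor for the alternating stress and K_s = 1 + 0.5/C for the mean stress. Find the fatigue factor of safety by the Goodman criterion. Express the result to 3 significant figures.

C = D/d = 92.0/11.6 = 7.9310; K_W = (4C−1)/(4C−4)+0.615/C = 1.1858; K_s = 1+0.5/C = 1.0630
F_a = (F_max−F_min)/2 = 95.5 N; F_m = (F_max+F_min)/2 = 314.5 N
τ_a = K_W·8F_aD/(πd³) = 1.1858 × 14.334 = 16.996 MPa
τ_m = K_s·8F_mD/(πd³) = 1.0630 × 47.204 = 50.179 MPa
Goodman: 1/n_f = τ_a/S_se + τ_m/S_su = 16.996/360 + 50.179/977 = 0.04721 + 0.05136 = 0.098572
n_f = 1/0.098572 = 10.14

10.1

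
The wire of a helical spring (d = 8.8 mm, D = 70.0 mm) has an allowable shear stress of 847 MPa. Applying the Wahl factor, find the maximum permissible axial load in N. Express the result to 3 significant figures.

2730 N

C = D/d = 70.0/8.8 = 7.9545
K_W = (4C−1)/(4C−4) + 0.615/C = 30.818/27.818 + 0.0773 = 1.1852
τ_max = K·8FD/(πd³) → F_max = τ_allow·πd³/(8DK)
F_max = 847·π·8.8³/(8·70.0·1.1852) = 1.8133e+06/663.69 = 2732.2 N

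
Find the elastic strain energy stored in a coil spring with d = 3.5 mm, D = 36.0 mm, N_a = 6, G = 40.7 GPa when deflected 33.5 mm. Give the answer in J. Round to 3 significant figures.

k = Gd⁴/(8D³N_a) = (40.7×10³)(3.5⁴)/(8·36.0³·6) = 2.7272 N/mm
U = ½kδ² = 0.5 × 2.7272 × 33.5² = 1530.3 N·mm = 1.5303 J

1.53 J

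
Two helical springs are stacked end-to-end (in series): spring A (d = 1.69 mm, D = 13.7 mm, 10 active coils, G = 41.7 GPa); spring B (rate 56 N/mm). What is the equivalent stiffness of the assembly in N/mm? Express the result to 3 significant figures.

1.61 N/mm

k_A = Gd⁴/(8D³N_a) = (41.7×10³)(1.69⁴)/(8·13.7³·10) = 1.6536 N/mm
Series: 1/k_eq = 1/1.6536 + 1/56 = 0.6226; k_eq = 1.6062 N/mm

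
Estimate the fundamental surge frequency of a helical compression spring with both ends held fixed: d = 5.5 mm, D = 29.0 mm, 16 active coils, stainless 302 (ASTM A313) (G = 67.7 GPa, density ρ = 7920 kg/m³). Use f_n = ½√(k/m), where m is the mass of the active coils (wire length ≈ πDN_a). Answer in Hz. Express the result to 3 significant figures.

134 Hz

k = Gd⁴/(8D³N_a) = (67.7×10³)(5.5⁴)/(8·29.0³·16) = 19.844 N/mm = 19844 N/m
Wire length L = πDN_a = π·29.0·16 = 1457.7 mm
m = ρ·(πd²/4)·L = 7920 × 23.758×10⁻⁶ m² × 1.4577 m = 0.27429 kg
f_n = ½√(k/m) = 0.5·√(19844/0.27429) = 0.5·√(72348) = 134.49 Hz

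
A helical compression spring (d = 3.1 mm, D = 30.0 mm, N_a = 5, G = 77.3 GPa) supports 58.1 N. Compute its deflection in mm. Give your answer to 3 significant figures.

8.79 mm

k = Gd⁴/(8D³N_a) = (77.3×10³)(3.1⁴)/(8·30.0³·5) = 6.61 N/mm
δ = F/k = 58.1 / 6.61 = 8.7897 mm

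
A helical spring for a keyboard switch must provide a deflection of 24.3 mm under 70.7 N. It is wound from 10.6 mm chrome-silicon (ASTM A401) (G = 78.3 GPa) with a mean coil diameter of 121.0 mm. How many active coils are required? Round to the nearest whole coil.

24

Required rate k = F/δ = 70.7/24.3 = 2.9095 N/mm
N_a = Gd⁴/(8D³k) = (78.3×10³ × 10.6⁴)/(8 × 121.0³ × 2.9095)
    = 9.88519e+08 / 4.12344e+07 = 23.97 → 24 coils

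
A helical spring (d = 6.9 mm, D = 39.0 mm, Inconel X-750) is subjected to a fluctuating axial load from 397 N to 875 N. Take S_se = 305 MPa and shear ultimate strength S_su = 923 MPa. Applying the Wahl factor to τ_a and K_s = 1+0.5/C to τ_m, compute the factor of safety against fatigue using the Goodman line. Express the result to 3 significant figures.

1.90

C = D/d = 39.0/6.9 = 5.6522; K_W = (4C−1)/(4C−4)+0.615/C = 1.2700; K_s = 1+0.5/C = 1.0885
F_a = (F_max−F_min)/2 = 239 N; F_m = (F_max+F_min)/2 = 636 N
τ_a = K_W·8F_aD/(πd³) = 1.2700 × 72.253 = 91.763 MPa
τ_m = K_s·8F_mD/(πd³) = 1.0885 × 192.27 = 209.28 MPa
Goodman: 1/n_f = τ_a/S_se + τ_m/S_su = 91.763/305 + 209.28/923 = 0.30086 + 0.22674 = 0.5276
n_f = 1/0.5276 = 1.895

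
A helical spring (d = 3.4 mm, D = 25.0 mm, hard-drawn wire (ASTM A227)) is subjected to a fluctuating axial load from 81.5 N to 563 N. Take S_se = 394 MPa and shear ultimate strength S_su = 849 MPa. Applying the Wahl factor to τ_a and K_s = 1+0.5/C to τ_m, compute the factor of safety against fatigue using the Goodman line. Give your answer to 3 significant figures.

0.542

C = D/d = 25.0/3.4 = 7.3529; K_W = (4C−1)/(4C−4)+0.615/C = 1.2017; K_s = 1+0.5/C = 1.0680
F_a = (F_max−F_min)/2 = 240.75 N; F_m = (F_max+F_min)/2 = 322.25 N
τ_a = K_W·8F_aD/(πd³) = 1.2017 × 389.95 = 468.6 MPa
τ_m = K_s·8F_mD/(πd³) = 1.0680 × 521.96 = 557.45 MPa
Goodman: 1/n_f = τ_a/S_se + τ_m/S_su = 468.6/394 + 557.45/849 = 1.18935 + 0.65660 = 1.8459
n_f = 1/1.8459 = 0.5417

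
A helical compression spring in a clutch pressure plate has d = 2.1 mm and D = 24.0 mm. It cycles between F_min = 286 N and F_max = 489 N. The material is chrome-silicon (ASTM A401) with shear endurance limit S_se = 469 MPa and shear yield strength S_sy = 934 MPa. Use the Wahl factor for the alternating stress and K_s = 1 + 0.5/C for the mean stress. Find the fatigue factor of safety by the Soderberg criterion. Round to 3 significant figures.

C = D/d = 24.0/2.1 = 11.4286; K_W = (4C−1)/(4C−4)+0.615/C = 1.1257; K_s = 1+0.5/C = 1.0437
F_a = (F_max−F_min)/2 = 101.5 N; F_m = (F_max+F_min)/2 = 387.5 N
τ_a = K_W·8F_aD/(πd³) = 1.1257 × 669.82 = 754.04 MPa
τ_m = K_s·8F_mD/(πd³) = 1.0437 × 2557.2 = 2669.1 MPa
Soderberg: 1/n_f = τ_a/S_se + τ_m/S_sy = 754.04/469 + 2669.1/934 = 1.60776 + 2.85769 = 4.4654
n_f = 1/4.4654 = 0.2239

0.224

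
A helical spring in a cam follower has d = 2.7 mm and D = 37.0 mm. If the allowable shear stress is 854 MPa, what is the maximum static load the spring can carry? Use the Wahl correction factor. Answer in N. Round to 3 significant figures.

162 N

C = D/d = 37.0/2.7 = 13.7037
K_W = (4C−1)/(4C−4) + 0.615/C = 53.815/50.815 + 0.0449 = 1.1039
τ_max = K·8FD/(πd³) → F_max = τ_allow·πd³/(8DK)
F_max = 854·π·2.7³/(8·37.0·1.1039) = 52808/326.76 = 161.61 N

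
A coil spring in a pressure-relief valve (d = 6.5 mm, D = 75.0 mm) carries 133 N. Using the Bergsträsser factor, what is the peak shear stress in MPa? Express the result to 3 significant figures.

Spring index C = D/d = 75.0/6.5 = 11.5385
K_B = (4C+2)/(4C−3) = 48.154/43.154 = 1.1159
τ₀ = 8FD/(πd³) = 8·133·75.0/(π·6.5³) = 79800/862.76 = 92.494 MPa
τ_max = K·τ₀ = 1.1159 × 92.494 = 103.21 MPa

103 MPa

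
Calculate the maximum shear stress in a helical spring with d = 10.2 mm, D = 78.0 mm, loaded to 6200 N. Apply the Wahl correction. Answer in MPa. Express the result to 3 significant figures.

1380 MPa

Spring index C = D/d = 78.0/10.2 = 7.6471
K_W = (4C−1)/(4C−4) + 0.615/C = 29.588/26.588 + 0.0804 = 1.1933
τ₀ = 8FD/(πd³) = 8·6200·78.0/(π·10.2³) = 3.8688e+06/3333.9 = 1160.4 MPa
τ_max = K·τ₀ = 1.1933 × 1160.4 = 1384.7 MPa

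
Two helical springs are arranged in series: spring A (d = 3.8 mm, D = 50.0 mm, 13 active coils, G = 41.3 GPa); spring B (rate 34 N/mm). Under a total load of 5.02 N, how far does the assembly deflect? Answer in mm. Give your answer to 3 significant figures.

k_A = Gd⁴/(8D³N_a) = (41.3×10³)(3.8⁴)/(8·50.0³·13) = 0.66243 N/mm
Series: 1/k_eq = 1/0.66243 + 1/34 = 1.539; k_eq = 0.64977 N/mm
δ = F/k_eq = 5.02/0.64977 = 7.7258 mm

7.73 mm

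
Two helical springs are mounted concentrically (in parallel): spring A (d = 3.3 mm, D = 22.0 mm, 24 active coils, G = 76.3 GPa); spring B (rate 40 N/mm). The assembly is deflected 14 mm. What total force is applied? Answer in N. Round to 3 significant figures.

622 N

k_A = Gd⁴/(8D³N_a) = (76.3×10³)(3.3⁴)/(8·22.0³·24) = 4.426 N/mm
Parallel: k_eq = 4.426 + 40 = 44.426 N/mm
F = k_eq·δ = 44.426·14 = 621.96 N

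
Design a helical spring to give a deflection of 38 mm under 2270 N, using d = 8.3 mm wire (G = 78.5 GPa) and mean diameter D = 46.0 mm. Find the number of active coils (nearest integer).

Required rate k = F/δ = 2270/38 = 59.737 N/mm
N_a = Gd⁴/(8D³k) = (78.5×10³ × 8.3⁴)/(8 × 46.0³ × 59.737)
    = 3.72548e+08 / 4.65164e+07 = 8.009 → 8 coils

8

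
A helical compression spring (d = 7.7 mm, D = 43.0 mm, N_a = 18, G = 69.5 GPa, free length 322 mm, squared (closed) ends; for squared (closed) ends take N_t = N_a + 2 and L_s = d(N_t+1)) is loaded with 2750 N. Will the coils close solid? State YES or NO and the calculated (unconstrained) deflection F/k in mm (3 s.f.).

k = Gd⁴/(8D³N_a) = (69.5×10³)(7.7⁴)/(8·43.0³·18) = 21.339 N/mm
N_t = 20; L_s = 7.7·21 = 161.7 mm; δ_solid = L₀ − L_s = 322 − 161.7 = 160.3 mm
δ = F/k = 2750/21.339 = 128.87 mm
δ < δ_solid → spring does not go solid

NO, δ = 129 mm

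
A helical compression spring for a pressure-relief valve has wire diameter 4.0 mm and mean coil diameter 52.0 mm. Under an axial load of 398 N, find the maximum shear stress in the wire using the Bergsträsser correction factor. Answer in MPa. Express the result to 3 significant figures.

Spring index C = D/d = 52.0/4.0 = 13.0000
K_B = (4C+2)/(4C−3) = 54.000/49.000 = 1.1020
τ₀ = 8FD/(πd³) = 8·398·52.0/(π·4.0³) = 165568/201.06 = 823.47 MPa
τ_max = K·τ₀ = 1.1020 × 823.47 = 907.49 MPa

907 MPa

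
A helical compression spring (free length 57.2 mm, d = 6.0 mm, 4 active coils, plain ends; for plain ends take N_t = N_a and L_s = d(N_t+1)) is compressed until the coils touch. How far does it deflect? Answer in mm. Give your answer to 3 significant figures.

27.2 mm

N_t = 4; L_s = 6.0·5 = 30 mm
δ_solid = L₀ − L_s = 57.2 − 30 = 27.2 mm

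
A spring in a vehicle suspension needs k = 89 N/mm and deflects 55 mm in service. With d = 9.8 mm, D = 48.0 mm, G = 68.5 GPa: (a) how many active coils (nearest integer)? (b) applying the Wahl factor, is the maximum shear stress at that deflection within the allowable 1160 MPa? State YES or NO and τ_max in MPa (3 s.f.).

(a) 8 coils; (b) YES, τ_max = 840 MPa

N_a = Gd⁴/(8D³k) = (68.5×10³)(9.8⁴)/(8·48.0³·89) = 8.024 → N_a = 8
Actual rate k = Gd⁴/(8D³·8) = 89.267 N/mm
Working load F = kδ = 89.267·55 = 4909.7 N
C = 48.0/9.8 = 4.8980; K_W = (4C−1)/(4C−4)+0.615/C = 1.3180
τ_max = K_W·8FD/(πd³) = 1.3180·637.61 = 840.36 MPa
τ_max ≤ 1160 MPa → acceptable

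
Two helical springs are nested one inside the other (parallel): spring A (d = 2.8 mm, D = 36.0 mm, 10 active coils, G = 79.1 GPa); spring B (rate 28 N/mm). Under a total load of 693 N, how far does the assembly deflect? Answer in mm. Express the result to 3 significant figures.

k_A = Gd⁴/(8D³N_a) = (79.1×10³)(2.8⁴)/(8·36.0³·10) = 1.3026 N/mm
Parallel: k_eq = 1.3026 + 28 = 29.303 N/mm
δ = F/k_eq = 693/29.303 = 23.65 mm

23.6 mm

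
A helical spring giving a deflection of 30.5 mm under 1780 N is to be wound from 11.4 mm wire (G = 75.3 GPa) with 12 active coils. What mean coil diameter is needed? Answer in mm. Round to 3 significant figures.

Required rate k = F/δ = 1780/30.5 = 58.361 N/mm
D = (Gd⁴/(8N_a·k))^(1/3) = (75.3×10³·11.4⁴/(8·12·58.361))^(1/3)
  = (226998)^(1/3) = 61.0016 mm

61.0 mm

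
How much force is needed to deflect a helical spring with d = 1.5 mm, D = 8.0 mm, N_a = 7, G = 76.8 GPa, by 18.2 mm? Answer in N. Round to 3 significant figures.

247 N

k = Gd⁴/(8D³N_a) = (76.8×10³)(1.5⁴)/(8·8.0³·7) = 13.56 N/mm
F = k·δ = 13.56 × 18.2 = 246.8 N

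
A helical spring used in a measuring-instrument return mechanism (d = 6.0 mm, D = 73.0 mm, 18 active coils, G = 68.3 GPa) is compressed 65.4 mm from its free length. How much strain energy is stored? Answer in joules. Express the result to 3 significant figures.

k = Gd⁴/(8D³N_a) = (68.3×10³)(6.0⁴)/(8·73.0³·18) = 1.5801 N/mm
U = ½kδ² = 0.5 × 1.5801 × 65.4² = 3379.2 N·mm = 3.3792 J

3.38 J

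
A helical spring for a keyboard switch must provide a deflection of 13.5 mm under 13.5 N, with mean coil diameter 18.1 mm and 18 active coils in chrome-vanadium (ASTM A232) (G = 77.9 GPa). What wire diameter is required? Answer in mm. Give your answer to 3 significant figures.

1.82 mm

Required rate k = F/δ = 13.5/13.5 = 1 N/mm
d = (8D³N_a·k / G)^(1/4) = (8·18.1³·18·1 / (77.9×10³))^0.25
  = (10.961)^0.25 = 1.8196 mm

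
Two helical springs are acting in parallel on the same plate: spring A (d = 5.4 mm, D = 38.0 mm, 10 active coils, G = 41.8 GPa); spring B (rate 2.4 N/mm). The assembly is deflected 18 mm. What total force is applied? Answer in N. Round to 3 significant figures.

189 N

k_A = Gd⁴/(8D³N_a) = (41.8×10³)(5.4⁴)/(8·38.0³·10) = 8.0967 N/mm
Parallel: k_eq = 8.0967 + 2.4 = 10.497 N/mm
F = k_eq·δ = 10.497·18 = 188.94 N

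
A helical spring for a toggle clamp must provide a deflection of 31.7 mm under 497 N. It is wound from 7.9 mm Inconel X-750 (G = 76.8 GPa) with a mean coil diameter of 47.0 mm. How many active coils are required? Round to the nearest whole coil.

23

Required rate k = F/δ = 497/31.7 = 15.678 N/mm
N_a = Gd⁴/(8D³k) = (76.8×10³ × 7.9⁴)/(8 × 47.0³ × 15.678)
    = 2.99137e+08 / 1.30221e+07 = 22.97 → 23 coils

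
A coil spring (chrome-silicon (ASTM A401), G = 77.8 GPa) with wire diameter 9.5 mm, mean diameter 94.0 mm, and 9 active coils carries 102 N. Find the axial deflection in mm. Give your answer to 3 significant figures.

k = Gd⁴/(8D³N_a) = (77.8×10³)(9.5⁴)/(8·94.0³·9) = 10.596 N/mm
δ = F/k = 102 / 10.596 = 9.6259 mm

9.63 mm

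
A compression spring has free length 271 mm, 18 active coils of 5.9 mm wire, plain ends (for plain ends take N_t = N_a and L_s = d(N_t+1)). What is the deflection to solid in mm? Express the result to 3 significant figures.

N_t = 18; L_s = 5.9·19 = 112.1 mm
δ_solid = L₀ − L_s = 271 − 112.1 = 158.9 mm

159 mm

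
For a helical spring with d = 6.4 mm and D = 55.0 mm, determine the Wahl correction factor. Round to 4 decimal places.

1.1703

C = D/d = 55.0/6.4 = 8.5938
K_W = (4C−1)/(4C−4) + 0.615/C = 33.375/30.375 + 0.0716 = 1.1703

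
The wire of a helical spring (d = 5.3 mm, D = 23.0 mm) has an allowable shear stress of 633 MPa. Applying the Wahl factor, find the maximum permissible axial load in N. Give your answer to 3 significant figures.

C = D/d = 23.0/5.3 = 4.3396
K_W = (4C−1)/(4C−4) + 0.615/C = 16.358/13.358 + 0.1417 = 1.3663
τ_max = K·8FD/(πd³) → F_max = τ_allow·πd³/(8DK)
F_max = 633·π·5.3³/(8·23.0·1.3663) = 2.9606e+05/251.4 = 1177.7 N

1180 N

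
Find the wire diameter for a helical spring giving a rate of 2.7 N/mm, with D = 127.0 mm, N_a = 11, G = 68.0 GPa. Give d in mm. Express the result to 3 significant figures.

d = (8D³N_a·k / G)^(1/4) = (8·127.0³·11·2.7 / (68.0×10³))^0.25
  = (7157.3)^0.25 = 9.1979 mm

9.20 mm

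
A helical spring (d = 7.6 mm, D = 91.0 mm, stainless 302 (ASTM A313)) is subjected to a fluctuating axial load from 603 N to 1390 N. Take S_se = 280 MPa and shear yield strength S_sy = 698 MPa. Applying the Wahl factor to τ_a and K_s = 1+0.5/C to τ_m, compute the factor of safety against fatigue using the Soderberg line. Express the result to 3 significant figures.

0.619

C = D/d = 91.0/7.6 = 11.9737; K_W = (4C−1)/(4C−4)+0.615/C = 1.1197; K_s = 1+0.5/C = 1.0418
F_a = (F_max−F_min)/2 = 393.5 N; F_m = (F_max+F_min)/2 = 996.5 N
τ_a = K_W·8F_aD/(πd³) = 1.1197 × 207.72 = 232.59 MPa
τ_m = K_s·8F_mD/(πd³) = 1.0418 × 526.04 = 548.01 MPa
Soderberg: 1/n_f = τ_a/S_se + τ_m/S_sy = 232.59/280 + 548.01/698 = 0.83068 + 0.78511 = 1.6158
n_f = 1/1.6158 = 0.6189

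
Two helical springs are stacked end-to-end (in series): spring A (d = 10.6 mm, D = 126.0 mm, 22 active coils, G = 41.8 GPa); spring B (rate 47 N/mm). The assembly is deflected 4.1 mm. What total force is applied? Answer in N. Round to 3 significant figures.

5.96 N

k_A = Gd⁴/(8D³N_a) = (41.8×10³)(10.6⁴)/(8·126.0³·22) = 1.4989 N/mm
Series: 1/k_eq = 1/1.4989 + 1/47 = 0.68843; k_eq = 1.4526 N/mm
F = k_eq·δ = 1.4526·4.1 = 5.9556 N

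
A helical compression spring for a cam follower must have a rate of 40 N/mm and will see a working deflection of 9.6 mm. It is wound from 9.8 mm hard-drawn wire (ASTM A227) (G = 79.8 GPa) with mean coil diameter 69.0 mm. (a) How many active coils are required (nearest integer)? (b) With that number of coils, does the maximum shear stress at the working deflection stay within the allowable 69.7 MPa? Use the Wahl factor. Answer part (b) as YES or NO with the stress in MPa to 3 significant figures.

N_a = Gd⁴/(8D³k) = (79.8×10³)(9.8⁴)/(8·69.0³·40) = 7.002 → N_a = 7
Actual rate k = Gd⁴/(8D³·7) = 40.01 N/mm
Working load F = kδ = 40.01·9.6 = 384.1 N
C = 69.0/9.8 = 7.0408; K_W = (4C−1)/(4C−4)+0.615/C = 1.2115
τ_max = K_W·8FD/(πd³) = 1.2115·71.706 = 86.872 MPa
τ_max > 69.7 MPa → exceeds allowable

(a) 7 coils; (b) NO, τ_max = 86.9 MPa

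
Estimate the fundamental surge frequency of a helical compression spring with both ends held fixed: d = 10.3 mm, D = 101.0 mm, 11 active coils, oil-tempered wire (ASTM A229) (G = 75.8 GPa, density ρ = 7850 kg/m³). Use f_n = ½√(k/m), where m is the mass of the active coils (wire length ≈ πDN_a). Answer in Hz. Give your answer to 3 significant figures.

32.1 Hz

k = Gd⁴/(8D³N_a) = (75.8×10³)(10.3⁴)/(8·101.0³·11) = 9.4096 N/mm = 9409.6 N/m
Wire length L = πDN_a = π·101.0·11 = 3490.3 mm
m = ρ·(πd²/4)·L = 7850 × 83.323×10⁻⁶ m² × 3.4903 m = 2.283 kg
f_n = ½√(k/m) = 0.5·√(9409.6/2.283) = 0.5·√(4121.7) = 32.1 Hz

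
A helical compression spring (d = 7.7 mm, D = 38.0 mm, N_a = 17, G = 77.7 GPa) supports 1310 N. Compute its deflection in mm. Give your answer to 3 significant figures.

k = Gd⁴/(8D³N_a) = (77.7×10³)(7.7⁴)/(8·38.0³·17) = 36.601 N/mm
δ = F/k = 1310 / 36.601 = 35.791 mm

35.8 mm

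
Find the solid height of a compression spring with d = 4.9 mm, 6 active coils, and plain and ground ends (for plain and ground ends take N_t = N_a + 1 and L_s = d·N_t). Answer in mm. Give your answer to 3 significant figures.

34.3 mm

plain and ground ends: N_t = N_a + 1 = 6 + 1 = 7
L_s = d·N_t = 4.9 × 7 = 34.3 mm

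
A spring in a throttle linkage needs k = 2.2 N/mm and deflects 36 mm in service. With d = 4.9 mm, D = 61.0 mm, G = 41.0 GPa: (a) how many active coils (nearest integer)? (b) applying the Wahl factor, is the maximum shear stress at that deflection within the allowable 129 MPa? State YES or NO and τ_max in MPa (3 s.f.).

(a) 6 coils; (b) YES, τ_max = 115 MPa

N_a = Gd⁴/(8D³k) = (41.0×10³)(4.9⁴)/(8·61.0³·2.2) = 5.917 → N_a = 6
Actual rate k = Gd⁴/(8D³·6) = 2.1694 N/mm
Working load F = kδ = 2.1694·36 = 78.098 N
C = 61.0/4.9 = 12.4490; K_W = (4C−1)/(4C−4)+0.615/C = 1.1149
τ_max = K_W·8FD/(πd³) = 1.1149·103.11 = 114.96 MPa
τ_max ≤ 129 MPa → acceptable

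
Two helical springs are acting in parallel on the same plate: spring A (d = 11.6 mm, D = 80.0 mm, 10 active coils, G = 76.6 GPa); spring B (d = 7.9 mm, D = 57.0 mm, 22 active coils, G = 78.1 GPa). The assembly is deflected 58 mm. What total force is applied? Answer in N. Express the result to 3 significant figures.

2510 N

k_A = Gd⁴/(8D³N_a) = (76.6×10³)(11.6⁴)/(8·80.0³·10) = 33.861 N/mm
k_B = Gd⁴/(8D³N_a) = (78.1×10³)(7.9⁴)/(8·57.0³·22) = 9.333 N/mm
Parallel: k_eq = 33.861 + 9.333 = 43.194 N/mm
F = k_eq·δ = 43.194·58 = 2505.3 N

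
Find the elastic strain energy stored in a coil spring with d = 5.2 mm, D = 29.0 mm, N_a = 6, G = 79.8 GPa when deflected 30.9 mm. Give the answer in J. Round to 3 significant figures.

23.8 J

k = Gd⁴/(8D³N_a) = (79.8×10³)(5.2⁴)/(8·29.0³·6) = 49.84 N/mm
U = ½kδ² = 0.5 × 49.84 × 30.9² = 23794 N·mm = 23.794 J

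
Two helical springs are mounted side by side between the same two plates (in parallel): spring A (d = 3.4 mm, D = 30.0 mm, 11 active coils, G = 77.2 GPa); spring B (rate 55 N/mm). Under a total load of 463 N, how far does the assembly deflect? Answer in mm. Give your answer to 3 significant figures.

k_A = Gd⁴/(8D³N_a) = (77.2×10³)(3.4⁴)/(8·30.0³·11) = 4.342 N/mm
Parallel: k_eq = 4.342 + 55 = 59.342 N/mm
δ = F/k_eq = 463/59.342 = 7.8022 mm

7.80 mm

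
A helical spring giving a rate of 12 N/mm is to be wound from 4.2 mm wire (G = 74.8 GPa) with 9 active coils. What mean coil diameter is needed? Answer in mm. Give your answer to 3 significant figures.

30.0 mm

D = (Gd⁴/(8N_a·k))^(1/3) = (74.8×10³·4.2⁴/(8·9·12))^(1/3)
  = (26939.2)^(1/3) = 29.9775 mm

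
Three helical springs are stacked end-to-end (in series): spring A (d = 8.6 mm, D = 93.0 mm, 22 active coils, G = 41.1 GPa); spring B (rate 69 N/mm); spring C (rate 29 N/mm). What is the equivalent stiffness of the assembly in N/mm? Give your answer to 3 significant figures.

k_A = Gd⁴/(8D³N_a) = (41.1×10³)(8.6⁴)/(8·93.0³·22) = 1.5881 N/mm
Series: 1/k_eq = 1/1.5881 + 1/69 + 1/29 = 0.67866; k_eq = 1.4735 N/mm

1.47 N/mm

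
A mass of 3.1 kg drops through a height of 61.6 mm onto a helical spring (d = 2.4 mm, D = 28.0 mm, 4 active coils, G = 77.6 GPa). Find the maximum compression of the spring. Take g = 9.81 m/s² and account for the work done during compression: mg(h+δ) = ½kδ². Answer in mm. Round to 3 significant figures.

k = Gd⁴/(8D³N_a) = (77.6×10³)(2.4⁴)/(8·28.0³·4) = 3.6651 N/mm
W = mg = 3.1 × 9.81 = 30.411 N
½kδ² − Wδ − Wh = 0 → δ = (W + √(W² + 2kWh))/k
δ = (30.411 + √(924.83 + 13731.7))/3.6651 = (30.411 + 121.06)/3.6651 = 41.329 mm

41.3 mm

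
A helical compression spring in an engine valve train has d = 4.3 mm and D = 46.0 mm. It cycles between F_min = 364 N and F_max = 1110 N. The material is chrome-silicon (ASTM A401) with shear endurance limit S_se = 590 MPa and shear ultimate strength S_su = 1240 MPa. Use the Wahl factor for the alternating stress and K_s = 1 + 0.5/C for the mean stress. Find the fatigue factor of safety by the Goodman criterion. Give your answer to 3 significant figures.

0.507

C = D/d = 46.0/4.3 = 10.6977; K_W = (4C−1)/(4C−4)+0.615/C = 1.1348; K_s = 1+0.5/C = 1.0467
F_a = (F_max−F_min)/2 = 373 N; F_m = (F_max+F_min)/2 = 737 N
τ_a = K_W·8F_aD/(πd³) = 1.1348 × 549.54 = 623.64 MPa
τ_m = K_s·8F_mD/(πd³) = 1.0467 × 1085.8 = 1136.6 MPa
Goodman: 1/n_f = τ_a/S_se + τ_m/S_su = 623.64/590 + 1136.6/1240 = 1.05701 + 0.91659 = 1.9736
n_f = 1/1.9736 = 0.5067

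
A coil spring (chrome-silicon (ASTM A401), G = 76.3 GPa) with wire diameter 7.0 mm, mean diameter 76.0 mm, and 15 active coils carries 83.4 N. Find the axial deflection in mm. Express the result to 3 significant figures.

24.0 mm

k = Gd⁴/(8D³N_a) = (76.3×10³)(7.0⁴)/(8·76.0³·15) = 3.4777 N/mm
δ = F/k = 83.4 / 3.4777 = 23.981 mm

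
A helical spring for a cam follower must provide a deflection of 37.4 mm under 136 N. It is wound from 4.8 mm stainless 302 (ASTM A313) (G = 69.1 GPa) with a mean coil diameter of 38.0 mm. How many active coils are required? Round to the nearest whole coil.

23

Required rate k = F/δ = 136/37.4 = 3.6364 N/mm
N_a = Gd⁴/(8D³k) = (69.1×10³ × 4.8⁴)/(8 × 38.0³ × 3.6364)
    = 3.66812e+07 / 1.59628e+06 = 22.98 → 23 coils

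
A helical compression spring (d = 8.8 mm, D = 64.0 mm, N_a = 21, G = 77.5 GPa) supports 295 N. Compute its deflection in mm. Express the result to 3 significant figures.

k = Gd⁴/(8D³N_a) = (77.5×10³)(8.8⁴)/(8·64.0³·21) = 10.553 N/mm
δ = F/k = 295 / 10.553 = 27.954 mm

28.0 mm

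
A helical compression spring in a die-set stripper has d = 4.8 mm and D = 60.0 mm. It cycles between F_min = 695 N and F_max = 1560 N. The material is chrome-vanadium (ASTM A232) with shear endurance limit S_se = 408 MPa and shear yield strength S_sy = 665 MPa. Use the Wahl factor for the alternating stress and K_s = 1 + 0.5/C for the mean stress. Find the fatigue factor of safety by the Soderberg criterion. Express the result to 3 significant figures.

C = D/d = 60.0/4.8 = 12.5000; K_W = (4C−1)/(4C−4)+0.615/C = 1.1144; K_s = 1+0.5/C = 1.0400
F_a = (F_max−F_min)/2 = 432.5 N; F_m = (F_max+F_min)/2 = 1127.5 N
τ_a = K_W·8F_aD/(πd³) = 1.1144 × 597.52 = 665.89 MPa
τ_m = K_s·8F_mD/(πd³) = 1.0400 × 1557.7 = 1620 MPa
Soderberg: 1/n_f = τ_a/S_se + τ_m/S_sy = 665.89/408 + 1620/665 = 1.63208 + 2.43610 = 4.0682
n_f = 1/4.0682 = 0.2458

0.246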